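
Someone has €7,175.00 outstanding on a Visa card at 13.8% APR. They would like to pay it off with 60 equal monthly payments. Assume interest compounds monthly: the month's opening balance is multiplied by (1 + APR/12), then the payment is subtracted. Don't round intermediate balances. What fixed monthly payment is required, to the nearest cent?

Monthly rate r = 13.8%/12 = 1.15% = 0.0115.
Level-payment amortization: P = B₀·r / (1 − (1+r)^(−n)) = 7175.00·0.0115 / (1 − 1.0115^(−60)).
Denominator 1 − (1+r)^(−60) = 0.496445161.
P = 82.5125 / 0.496445161 ≈ 166.21.

€166.21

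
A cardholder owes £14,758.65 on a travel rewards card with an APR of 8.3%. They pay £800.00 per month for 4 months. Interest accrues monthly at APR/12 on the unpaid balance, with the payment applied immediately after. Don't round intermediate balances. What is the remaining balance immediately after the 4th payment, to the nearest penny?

£11,937.88

Monthly rate r = 8.3%/12 = 0.691667% = 0.00691667.
Each month: B ← B·(1+r) − £800.00.
Month 1: interest £102.08; balance after payment £14,060.73.
Month 2: interest £97.25; balance after payment £13,357.98.
Month 3: interest £92.39; balance after payment £12,650.38.
Month 4: interest £87.50; balance after payment £11,937.88.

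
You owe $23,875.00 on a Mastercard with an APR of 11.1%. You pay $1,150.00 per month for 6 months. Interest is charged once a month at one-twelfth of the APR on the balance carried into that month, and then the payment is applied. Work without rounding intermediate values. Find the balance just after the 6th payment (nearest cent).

Monthly rate r = 11.1%/12 = 0.925% = 0.00925.
Each month: B ← B·(1+r) − $1,150.00.
Month 1: interest $220.84; balance after payment $22,945.84.
Month 2: interest $212.25; balance after payment $22,008.09.
Month 3: interest $203.57; balance after payment $21,061.67.
Month 4: interest $194.82; balance after payment $20,106.49.
Month 5: interest $185.99; balance after payment $19,142.47.
Month 6: interest $177.07; balance after payment $18,169.54.

$18,169.54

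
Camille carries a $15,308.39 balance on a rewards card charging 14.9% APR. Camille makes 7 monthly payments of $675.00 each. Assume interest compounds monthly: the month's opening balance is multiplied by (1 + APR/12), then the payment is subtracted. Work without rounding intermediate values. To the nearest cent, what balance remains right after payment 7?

Monthly rate r = 14.9%/12 = 1.24167% = 0.0124167.
Each month: B ← B·(1+r) − $675.00.
Month 1: interest $190.08; balance after payment $14,823.47.
Month 2: interest $184.06; balance after payment $14,332.53.
Month 3: interest $177.96; balance after payment $13,835.49.
Month 4: interest $171.79; balance after payment $13,332.28.
Month 5: interest $165.54; balance after payment $12,822.82.
Month 6: interest $159.22; balance after payment $12,307.04.
Month 7: interest $152.81; balance after payment $11,784.85.

$11,784.85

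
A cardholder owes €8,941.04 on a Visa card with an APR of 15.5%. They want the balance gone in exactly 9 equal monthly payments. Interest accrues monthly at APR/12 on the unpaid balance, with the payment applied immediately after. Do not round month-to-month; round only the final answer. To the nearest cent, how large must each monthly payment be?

Monthly rate r = 15.5%/12 = 1.29167% = 0.0129167.
Level-payment amortization: P = B₀·r / (1 − (1+r)^(−n)) = 8941.04·0.0129167 / (1 − 1.01292^(−9)).
Denominator 1 − (1+r)^(−9) = 0.109084436.
P = 115.488 / 0.109084436 ≈ 1058.71.

€1,058.71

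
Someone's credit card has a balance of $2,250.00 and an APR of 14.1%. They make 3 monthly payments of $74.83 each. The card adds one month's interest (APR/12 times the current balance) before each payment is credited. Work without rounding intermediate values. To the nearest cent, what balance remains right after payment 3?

$2,103.11

Monthly rate r = 14.1%/12 = 1.175% = 0.01175.
Each month: B ← B·(1+r) − $74.83.
Month 1: interest $26.44; balance after payment $2,201.61.
Month 2: interest $25.87; balance after payment $2,152.65.
Month 3: interest $25.29; balance after payment $2,103.11.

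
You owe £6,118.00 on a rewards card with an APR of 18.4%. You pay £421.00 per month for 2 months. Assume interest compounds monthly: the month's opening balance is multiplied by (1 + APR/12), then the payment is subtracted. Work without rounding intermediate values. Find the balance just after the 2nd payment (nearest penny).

£5,458.60

Monthly rate r = 18.4%/12 = 1.53333% = 0.0153333.
Each month: B ← B·(1+r) − £421.00.
Month 1: interest £93.81; balance after payment £5,790.81.
Month 2: interest £88.79; balance after payment £5,458.60.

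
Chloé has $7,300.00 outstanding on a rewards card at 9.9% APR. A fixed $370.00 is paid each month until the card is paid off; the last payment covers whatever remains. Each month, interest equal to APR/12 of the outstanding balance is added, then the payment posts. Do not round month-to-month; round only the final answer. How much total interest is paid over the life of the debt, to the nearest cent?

$700.82

Monthly rate r = 9.9%/12 = 0.825% = 0.00825.
Payoff takes n = ⌈−ln(1 − rB₀/P)/ln(1+r)⌉ = ⌈21.623⌉ = 22 payments; the last is $230.82.
Total paid = 21·$370.00 + $230.82 = $8,000.82.
Total interest = total paid − principal = $8,000.82 − $7,300.00 = $700.82.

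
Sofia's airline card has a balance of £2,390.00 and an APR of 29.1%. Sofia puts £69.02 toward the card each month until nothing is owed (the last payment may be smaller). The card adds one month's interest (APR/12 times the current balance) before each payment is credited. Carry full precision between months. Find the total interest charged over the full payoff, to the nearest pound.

£2,884

Monthly rate r = 29.1%/12 = 2.425% = 0.02425.
Payoff takes n = ⌈−ln(1 − rB₀/P)/ln(1+r)⌉ = ⌈76.410⌉ = 77 payments; the last is £28.51.
Total paid = 76·£69.02 + £28.51 = £5,274.03.
Total interest = total paid − principal = £5,274.03 − £2,390.00 = £2,884.03.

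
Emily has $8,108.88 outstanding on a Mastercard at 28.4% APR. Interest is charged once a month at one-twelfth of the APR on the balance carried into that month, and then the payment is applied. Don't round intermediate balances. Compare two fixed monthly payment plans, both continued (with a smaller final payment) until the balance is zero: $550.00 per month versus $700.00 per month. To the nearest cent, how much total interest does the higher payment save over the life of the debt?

Monthly rate r = 28.4%/12 = 2.36667% = 0.0236667.
At $550.00/mo: n = ⌈−ln(1 − rB₀/P)/ln(1+r)⌉ = 19 payments (last $191.85); total interest = total paid − $8,108.88 = $1,982.97.
At $700.00/mo: 14 payments (last $490.70); total interest $1,481.82.
Interest saved = $1,982.97 − $1,481.82 = $501.15.

$501.15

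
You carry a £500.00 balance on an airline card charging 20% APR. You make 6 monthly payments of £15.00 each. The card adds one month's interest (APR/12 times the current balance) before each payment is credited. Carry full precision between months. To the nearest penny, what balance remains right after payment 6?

£458.30

Monthly rate r = 20%/12 = 1.66667% = 0.0166667.
Each month: B ← B·(1+r) − £15.00.
Month 1: interest £8.33; balance after payment £493.33.
Month 2: interest £8.22; balance after payment £486.56.
Month 3: interest £8.11; balance after payment £479.66.
Month 4: interest £7.99; balance after payment £472.66.
Month 5: interest £7.88; balance after payment £465.54.
Month 6: interest £7.76; balance after payment £458.30.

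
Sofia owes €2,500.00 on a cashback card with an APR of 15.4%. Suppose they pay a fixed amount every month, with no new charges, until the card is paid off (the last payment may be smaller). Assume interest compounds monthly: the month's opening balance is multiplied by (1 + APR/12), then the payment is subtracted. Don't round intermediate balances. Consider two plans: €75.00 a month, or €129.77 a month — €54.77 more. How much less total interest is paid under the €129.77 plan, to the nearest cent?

€393.01

Monthly rate r = 15.4%/12 = 1.28333% = 0.0128333.
At €75.00/mo: n = ⌈−ln(1 − rB₀/P)/ln(1+r)⌉ = 44 payments (last €58.34); total interest = total paid − €2,500.00 = €783.34.
At €129.77/mo: 23 payments (last €35.39); total interest €390.33.
Interest saved = €783.34 − €390.33 = €393.01.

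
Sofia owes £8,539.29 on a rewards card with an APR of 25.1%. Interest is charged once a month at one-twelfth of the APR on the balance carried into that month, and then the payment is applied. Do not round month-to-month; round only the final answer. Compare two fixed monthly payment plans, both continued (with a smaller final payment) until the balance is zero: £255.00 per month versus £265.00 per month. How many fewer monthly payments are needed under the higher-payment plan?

Monthly rate r = 25.1%/12 = 2.09167% = 0.0209167.
At £255.00/mo: n = ⌈−ln(1 − rB₀/P)/ln(1+r)⌉ = 59 payments (last £59.65); total interest = total paid − £8,539.29 = £6,310.36.
At £265.00/mo: 55 payments (last £39.37); total interest £5,810.08.
Payments saved = 59 − 55 = 4.

4 fewer payments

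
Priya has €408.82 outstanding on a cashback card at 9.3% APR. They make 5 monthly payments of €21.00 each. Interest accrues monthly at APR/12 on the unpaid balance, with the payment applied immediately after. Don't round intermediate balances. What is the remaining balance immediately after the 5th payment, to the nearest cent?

Monthly rate r = 9.3%/12 = 0.775% = 0.00775.
Each month: B ← B·(1+r) − €21.00.
Month 1: interest €3.17; balance after payment €390.99.
Month 2: interest €3.03; balance after payment €373.02.
Month 3: interest €2.89; balance after payment €354.91.
Month 4: interest €2.75; balance after payment €336.66.
Month 5: interest €2.61; balance after payment €318.27.

€318.27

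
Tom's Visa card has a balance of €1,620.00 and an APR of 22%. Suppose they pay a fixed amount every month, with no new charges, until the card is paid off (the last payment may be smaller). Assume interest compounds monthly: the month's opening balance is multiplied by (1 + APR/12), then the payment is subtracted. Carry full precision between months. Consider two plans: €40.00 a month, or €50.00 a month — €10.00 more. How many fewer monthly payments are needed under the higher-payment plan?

Monthly rate r = 22%/12 = 1.83333% = 0.0183333.
At €40.00/mo: n = ⌈−ln(1 − rB₀/P)/ln(1+r)⌉ = 75 payments (last €27.28); total interest = total paid − €1,620.00 = €1,367.28.
At €50.00/mo: 50 payments (last €30.94); total interest €860.94.
Payments saved = 75 − 50 = 25.

25 fewer payments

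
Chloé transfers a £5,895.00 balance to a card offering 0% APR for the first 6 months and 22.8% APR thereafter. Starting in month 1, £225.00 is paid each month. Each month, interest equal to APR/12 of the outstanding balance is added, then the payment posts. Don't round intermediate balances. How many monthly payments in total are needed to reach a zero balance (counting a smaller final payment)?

Promo months 1–6 at r₀ = 0%/12 = 0; months 7+ at r₁ = 22.8%/12 = 0.019.
After month 6 (no interest yet): B = £5,895.00 − 6·£225.00 = £4,545.00.
Then at r₁ with £225.00/mo: n₂ = −ln(1 − r₁·B/P)/ln(1+r₁) ≈ 25.72 → 26 more payments.

32 months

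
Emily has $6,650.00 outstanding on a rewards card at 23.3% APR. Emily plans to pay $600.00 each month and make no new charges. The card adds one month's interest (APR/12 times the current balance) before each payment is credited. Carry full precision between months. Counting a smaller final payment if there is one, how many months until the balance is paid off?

Monthly rate r = 23.3%/12 = 1.94167% = 0.0194167.
Recurrence: B ← B·(1+r) − $600.00.
Month 1: interest $129.12; balance after payment $6,179.12.
Month 2: interest $119.98; balance after payment $5,699.10.
Closed form: n = −ln(1 − rB₀/P)/ln(1+r) = −ln(0.7848)/ln(1.01942) ≈ 12.601, so the balance reaches zero during payment 13.

13 payments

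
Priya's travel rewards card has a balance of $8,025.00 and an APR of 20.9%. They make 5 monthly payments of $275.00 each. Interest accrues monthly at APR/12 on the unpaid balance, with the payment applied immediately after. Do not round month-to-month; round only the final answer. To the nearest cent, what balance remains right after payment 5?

Monthly rate r = 20.9%/12 = 1.74167% = 0.0174167.
Each month: B ← B·(1+r) − $275.00.
Month 1: interest $139.77; balance after payment $7,889.77.
Month 2: interest $137.41; balance after payment $7,752.18.
Month 3: interest $135.02; balance after payment $7,612.20.
Month 4: interest $132.58; balance after payment $7,469.78.
Month 5: interest $130.10; balance after payment $7,324.88.

$7,324.88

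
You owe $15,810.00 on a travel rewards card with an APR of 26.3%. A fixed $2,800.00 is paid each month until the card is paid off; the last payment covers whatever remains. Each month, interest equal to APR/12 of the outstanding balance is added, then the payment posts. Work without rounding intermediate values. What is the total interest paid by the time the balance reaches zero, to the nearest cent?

$1,254.13

Monthly rate r = 26.3%/12 = 2.19167% = 0.0219167.
Payoff takes n = ⌈−ln(1 − rB₀/P)/ln(1+r)⌉ = ⌈6.093⌉ = 7 payments; the last is $264.13.
Total paid = 6·$2,800.00 + $264.13 = $17,064.13.
Total interest = total paid − principal = $17,064.13 − $15,810.00 = $1,254.13.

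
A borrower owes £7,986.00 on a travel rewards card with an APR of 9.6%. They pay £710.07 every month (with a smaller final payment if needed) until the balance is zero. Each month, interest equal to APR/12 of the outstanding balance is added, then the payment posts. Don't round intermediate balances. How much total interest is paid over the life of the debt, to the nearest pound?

Monthly rate r = 9.6%/12 = 0.8% = 0.008.
Payoff takes n = ⌈−ln(1 − rB₀/P)/ln(1+r)⌉ = ⌈11.832⌉ = 12 payments; the last is £591.44.
Total paid = 11·£710.07 + £591.44 = £8,402.21.
Total interest = total paid − principal = £8,402.21 − £7,986.00 = £416.21.

£416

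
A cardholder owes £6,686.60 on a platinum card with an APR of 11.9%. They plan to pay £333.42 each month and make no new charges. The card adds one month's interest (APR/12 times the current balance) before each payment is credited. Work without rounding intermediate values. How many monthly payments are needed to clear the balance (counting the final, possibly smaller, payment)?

23 months

Monthly rate r = 11.9%/12 = 0.991667% = 0.00991667.
Recurrence: B ← B·(1+r) − £333.42.
Month 1: interest £66.31; balance after payment £6,419.49.
Month 2: interest £63.66; balance after payment £6,149.73.
Closed form: n = −ln(1 − rB₀/P)/ln(1+r) = −ln(0.80113)/ln(1.00992) ≈ 22.471, so the balance reaches zero during payment 23.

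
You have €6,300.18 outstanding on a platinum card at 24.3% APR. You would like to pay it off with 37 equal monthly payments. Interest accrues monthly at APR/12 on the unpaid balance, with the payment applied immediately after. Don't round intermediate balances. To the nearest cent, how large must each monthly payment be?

€243.60

Monthly rate r = 24.3%/12 = 2.025% = 0.02025.
Level-payment amortization: P = B₀·r / (1 − (1+r)^(−n)) = 6300.18·0.02025 / (1 − 1.02025^(−37)).
Denominator 1 − (1+r)^(−37) = 0.523727317.
P = 127.579 / 0.523727317 ≈ 243.60.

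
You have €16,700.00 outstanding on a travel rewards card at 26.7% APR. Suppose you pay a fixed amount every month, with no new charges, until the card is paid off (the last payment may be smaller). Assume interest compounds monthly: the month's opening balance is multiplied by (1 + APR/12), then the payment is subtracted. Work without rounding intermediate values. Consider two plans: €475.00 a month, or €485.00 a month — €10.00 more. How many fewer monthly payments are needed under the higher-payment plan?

3 fewer payments

Monthly rate r = 26.7%/12 = 2.225% = 0.02225.
At €475.00/mo: n = ⌈−ln(1 − rB₀/P)/ln(1+r)⌉ = 70 payments (last €131.60); total interest = total paid − €16,700.00 = €16,206.60.
At €485.00/mo: 67 payments (last €13.49); total interest €15,323.49.
Payments saved = 70 − 67 = 3.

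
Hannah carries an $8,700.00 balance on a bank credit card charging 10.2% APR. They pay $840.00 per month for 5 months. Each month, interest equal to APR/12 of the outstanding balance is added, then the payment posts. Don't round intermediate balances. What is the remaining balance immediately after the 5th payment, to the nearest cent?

$4,804.08

Monthly rate r = 10.2%/12 = 0.85% = 0.0085.
Each month: B ← B·(1+r) − $840.00.
Month 1: interest $73.95; balance after payment $7,933.95.
Month 2: interest $67.44; balance after payment $7,161.39.
Month 3: interest $60.87; balance after payment $6,382.26.
Month 4: interest $54.25; balance after payment $5,596.51.
Month 5: interest $47.57; balance after payment $4,804.08.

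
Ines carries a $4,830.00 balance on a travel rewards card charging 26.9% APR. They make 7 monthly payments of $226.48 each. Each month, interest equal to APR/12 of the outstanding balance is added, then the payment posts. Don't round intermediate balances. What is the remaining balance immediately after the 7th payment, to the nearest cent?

$3,944.78

Monthly rate r = 26.9%/12 = 2.24167% = 0.0224167.
Each month: B ← B·(1+r) − $226.48.
Month 1: interest $108.27; balance after payment $4,711.79.
Month 2: interest $105.62; balance after payment $4,590.94.
Month 3: interest $102.91; balance after payment $4,467.37.
Month 4: interest $100.14; balance after payment $4,341.03.
Month 5: interest $97.31; balance after payment $4,211.86.
Month 6: interest $94.42; balance after payment $4,079.80.
Month 7: interest $91.46; balance after payment $3,944.78.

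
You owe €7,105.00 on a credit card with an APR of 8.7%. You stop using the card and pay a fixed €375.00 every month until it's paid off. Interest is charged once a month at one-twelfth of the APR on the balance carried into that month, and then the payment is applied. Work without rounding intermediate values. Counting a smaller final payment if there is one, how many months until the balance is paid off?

Monthly rate r = 8.7%/12 = 0.725% = 0.00725.
Recurrence: B ← B·(1+r) − €375.00.
Month 1: interest €51.51; balance after payment €6,781.51.
Month 2: interest €49.17; balance after payment €6,455.68.
Closed form: n = −ln(1 − rB₀/P)/ln(1+r) = −ln(0.86264)/ln(1.00725) ≈ 20.455, so the balance reaches zero during payment 21.

21 payments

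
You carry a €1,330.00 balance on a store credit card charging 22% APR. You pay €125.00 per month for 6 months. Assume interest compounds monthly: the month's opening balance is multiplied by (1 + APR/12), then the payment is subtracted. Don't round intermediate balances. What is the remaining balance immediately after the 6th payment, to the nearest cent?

Monthly rate r = 22%/12 = 1.83333% = 0.0183333.
Each month: B ← B·(1+r) − €125.00.
Month 1: interest €24.38; balance after payment €1,229.38.
Month 2: interest €22.54; balance after payment €1,126.92.
Month 3: interest €20.66; balance after payment €1,022.58.
Month 4: interest €18.75; balance after payment €916.33.
Month 5: interest €16.80; balance after payment €808.13.
Month 6: interest €14.82; balance after payment €697.94.

€697.94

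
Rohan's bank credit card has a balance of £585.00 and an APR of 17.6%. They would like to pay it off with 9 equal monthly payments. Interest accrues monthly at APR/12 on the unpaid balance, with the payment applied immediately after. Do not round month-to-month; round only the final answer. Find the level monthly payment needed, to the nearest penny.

£69.86

Monthly rate r = 17.6%/12 = 1.46667% = 0.0146667.
Level-payment amortization: P = B₀·r / (1 − (1+r)^(−n)) = 585.00·0.0146667 / (1 − 1.01467^(−9)).
Denominator 1 − (1+r)^(−9) = 0.122818508.
P = 8.58 / 0.122818508 ≈ 69.86.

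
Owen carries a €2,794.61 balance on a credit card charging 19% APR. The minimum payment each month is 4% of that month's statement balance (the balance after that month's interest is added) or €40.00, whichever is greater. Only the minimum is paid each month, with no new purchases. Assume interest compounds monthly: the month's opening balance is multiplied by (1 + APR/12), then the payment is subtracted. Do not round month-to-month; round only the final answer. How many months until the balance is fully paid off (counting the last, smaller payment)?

73 months

Monthly rate r = 19%/12 = 1.58333% = 0.0158333.
While 4% of the post-interest balance exceeds €40.00, each month B ← (B·(1+r))·(1 − 0.04), i.e. B shrinks by the factor (1+r)·0.96 = 0.9752.
This holds for months 1–42. Entering month 43 the balance is €973.32; 4% of the post-interest balance is now below €40.00, so the flat €40.00 minimum applies from here.
From month 43 a fixed €40.00 at rate r clears €973.32 in 31 more payments. Total: 42 + 31 = 73 months.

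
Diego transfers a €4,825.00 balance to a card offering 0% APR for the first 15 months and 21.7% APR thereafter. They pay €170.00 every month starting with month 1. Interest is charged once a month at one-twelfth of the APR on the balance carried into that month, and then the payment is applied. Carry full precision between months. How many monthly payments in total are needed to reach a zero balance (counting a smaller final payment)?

Promo months 1–15 at r₀ = 0%/12 = 0; months 16+ at r₁ = 21.7%/12 = 0.0180833.
After month 15 (no interest yet): B = €4,825.00 − 15·€170.00 = €2,275.00.
Then at r₁ with €170.00/mo: n₂ = −ln(1 − r₁·B/P)/ln(1+r₁) ≈ 15.46 → 16 more payments.

31 payments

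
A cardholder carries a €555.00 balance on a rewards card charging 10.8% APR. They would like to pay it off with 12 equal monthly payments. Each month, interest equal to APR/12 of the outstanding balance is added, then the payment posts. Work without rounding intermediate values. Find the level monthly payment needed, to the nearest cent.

€49.00

Monthly rate r = 10.8%/12 = 0.9% = 0.009.
Level-payment amortization: P = B₀·r / (1 − (1+r)^(−n)) = 555.00·0.009 / (1 − 1.009^(−12)).
Denominator 1 − (1+r)^(−12) = 0.101938652.
P = 4.995 / 0.101938652 ≈ 49.00.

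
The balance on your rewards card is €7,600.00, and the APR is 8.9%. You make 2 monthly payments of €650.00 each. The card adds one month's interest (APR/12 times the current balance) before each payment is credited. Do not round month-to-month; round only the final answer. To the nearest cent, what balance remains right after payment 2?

Monthly rate r = 8.9%/12 = 0.741667% = 0.00741667.
Each month: B ← B·(1+r) − €650.00.
Month 1: interest €56.37; balance after payment €7,006.37.
Month 2: interest €51.96; balance after payment €6,408.33.

€6,408.33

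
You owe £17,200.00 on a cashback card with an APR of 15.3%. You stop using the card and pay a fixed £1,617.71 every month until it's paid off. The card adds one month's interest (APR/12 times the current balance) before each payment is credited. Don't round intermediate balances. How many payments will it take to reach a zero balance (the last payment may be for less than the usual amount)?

12 months

Monthly rate r = 15.3%/12 = 1.275% = 0.01275.
Recurrence: B ← B·(1+r) − £1,617.71.
Month 1: interest £219.30; balance after payment £15,801.59.
Month 2: interest £201.47; balance after payment £14,385.35.
Closed form: n = −ln(1 − rB₀/P)/ln(1+r) = −ln(0.86444)/ln(1.01275) ≈ 11.498, so the balance reaches zero during payment 12.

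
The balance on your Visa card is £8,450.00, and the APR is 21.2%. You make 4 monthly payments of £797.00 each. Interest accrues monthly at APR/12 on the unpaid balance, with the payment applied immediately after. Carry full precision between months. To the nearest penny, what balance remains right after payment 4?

Monthly rate r = 21.2%/12 = 1.76667% = 0.0176667.
Each month: B ← B·(1+r) − £797.00.
Month 1: interest £149.28; balance after payment £7,802.28.
Month 2: interest £137.84; balance after payment £7,143.12.
Month 3: interest £126.20; balance after payment £6,472.32.
Month 4: interest £114.34; balance after payment £5,789.66.

£5,789.66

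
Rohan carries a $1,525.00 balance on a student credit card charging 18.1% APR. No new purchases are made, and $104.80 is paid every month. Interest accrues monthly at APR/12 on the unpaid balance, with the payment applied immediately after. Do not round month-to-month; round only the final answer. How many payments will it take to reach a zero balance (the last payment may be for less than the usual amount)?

17 months

Monthly rate r = 18.1%/12 = 1.50833% = 0.0150833.
Recurrence: B ← B·(1+r) − $104.80.
Month 1: interest $23.00; balance after payment $1,443.20.
Month 2: interest $21.77; balance after payment $1,360.17.
Closed form: n = −ln(1 − rB₀/P)/ln(1+r) = −ln(0.78051)/ln(1.01508) ≈ 16.552, so the balance reaches zero during payment 17.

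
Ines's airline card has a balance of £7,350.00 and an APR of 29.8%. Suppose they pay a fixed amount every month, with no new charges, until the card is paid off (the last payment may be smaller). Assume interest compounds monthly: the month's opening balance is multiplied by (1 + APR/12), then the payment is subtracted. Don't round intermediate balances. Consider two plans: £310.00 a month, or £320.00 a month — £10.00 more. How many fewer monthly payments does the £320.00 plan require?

Monthly rate r = 29.8%/12 = 2.48333% = 0.0248333.
At £310.00/mo: n = ⌈−ln(1 − rB₀/P)/ln(1+r)⌉ = 37 payments (last £71.09); total interest = total paid − £7,350.00 = £3,881.09.
At £320.00/mo: 35 payments (last £142.63); total interest £3,672.63.
Payments saved = 37 − 35 = 2.

2 fewer payments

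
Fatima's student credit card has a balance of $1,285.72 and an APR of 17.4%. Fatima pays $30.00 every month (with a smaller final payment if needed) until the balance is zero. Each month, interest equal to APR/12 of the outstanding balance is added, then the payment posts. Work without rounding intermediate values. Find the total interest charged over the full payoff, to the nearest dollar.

$739

Monthly rate r = 17.4%/12 = 1.45% = 0.0145.
Payoff takes n = ⌈−ln(1 − rB₀/P)/ln(1+r)⌉ = ⌈67.475⌉ = 68 payments; the last is $14.30.
Total paid = 67·$30.00 + $14.30 = $2,024.30.
Total interest = total paid − principal = $2,024.30 − $1,285.72 = $738.58.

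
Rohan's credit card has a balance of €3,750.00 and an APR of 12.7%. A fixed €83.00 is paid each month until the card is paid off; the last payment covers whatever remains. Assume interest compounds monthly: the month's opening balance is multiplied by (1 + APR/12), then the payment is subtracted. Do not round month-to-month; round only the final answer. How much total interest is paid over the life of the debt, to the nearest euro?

Monthly rate r = 12.7%/12 = 1.05833% = 0.0105833.
Payoff takes n = ⌈−ln(1 − rB₀/P)/ln(1+r)⌉ = ⌈61.780⌉ = 62 payments; the last is €64.79.
Total paid = 61·€83.00 + €64.79 = €5,127.79.
Total interest = total paid − principal = €5,127.79 − €3,750.00 = €1,377.79.

€1,378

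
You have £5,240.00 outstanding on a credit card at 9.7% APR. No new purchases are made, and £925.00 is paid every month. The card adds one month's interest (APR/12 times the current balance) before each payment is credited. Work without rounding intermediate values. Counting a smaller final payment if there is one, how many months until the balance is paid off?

6 payments

Monthly rate r = 9.7%/12 = 0.808333% = 0.00808333.
Recurrence: B ← B·(1+r) − £925.00.
Month 1: interest £42.36; balance after payment £4,357.36.
Month 2: interest £35.22; balance after payment £3,467.58.
Month 3: interest £28.03; balance after payment £2,570.61.
Month 4: interest £20.78; balance after payment £1,666.39.
Month 5: interest £13.47; balance after payment £754.86.
Month 6: interest £6.10; balance after payment £0.00.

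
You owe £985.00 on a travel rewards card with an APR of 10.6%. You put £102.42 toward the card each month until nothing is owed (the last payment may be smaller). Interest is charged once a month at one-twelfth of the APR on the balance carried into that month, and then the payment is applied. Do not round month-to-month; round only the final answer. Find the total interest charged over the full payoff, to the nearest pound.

£49

Monthly rate r = 10.6%/12 = 0.883333% = 0.00883333.
Payoff takes n = ⌈−ln(1 − rB₀/P)/ln(1+r)⌉ = ⌈10.095⌉ = 11 payments; the last is £9.75.
Total paid = 10·£102.42 + £9.75 = £1,033.95.
Total interest = total paid − principal = £1,033.95 − £985.00 = £48.95.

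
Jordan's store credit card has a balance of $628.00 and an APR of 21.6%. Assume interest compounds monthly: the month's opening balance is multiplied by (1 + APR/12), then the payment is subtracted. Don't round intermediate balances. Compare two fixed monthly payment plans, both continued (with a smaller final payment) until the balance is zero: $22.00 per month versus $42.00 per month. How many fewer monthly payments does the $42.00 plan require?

23 fewer payments

Monthly rate r = 21.6%/12 = 1.8% = 0.018.
At $22.00/mo: n = ⌈−ln(1 − rB₀/P)/ln(1+r)⌉ = 41 payments (last $9.39); total interest = total paid − $628.00 = $261.39.
At $42.00/mo: 18 payments (last $24.24); total interest $110.24.
Payments saved = 41 − 18 = 23.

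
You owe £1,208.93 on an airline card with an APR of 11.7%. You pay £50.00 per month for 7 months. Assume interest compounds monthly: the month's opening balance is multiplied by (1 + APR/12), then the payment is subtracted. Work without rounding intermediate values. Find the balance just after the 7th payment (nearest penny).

Monthly rate r = 11.7%/12 = 0.975% = 0.00975.
Each month: B ← B·(1+r) − £50.00.
Month 1: interest £11.79; balance after payment £1,170.72.
Month 2: interest £11.41; balance after payment £1,132.13.
Month 3: interest £11.04; balance after payment £1,093.17.
Month 4: interest £10.66; balance after payment £1,053.83.
Month 5: interest £10.27; balance after payment £1,014.10.
Month 6: interest £9.89; balance after payment £973.99.
Month 7: interest £9.50; balance after payment £933.49.

£933.49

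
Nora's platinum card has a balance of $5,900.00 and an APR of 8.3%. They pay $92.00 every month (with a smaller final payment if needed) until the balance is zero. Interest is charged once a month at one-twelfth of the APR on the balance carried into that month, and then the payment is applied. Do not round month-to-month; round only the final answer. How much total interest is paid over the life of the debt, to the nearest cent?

Monthly rate r = 8.3%/12 = 0.691667% = 0.00691667.
Payoff takes n = ⌈−ln(1 − rB₀/P)/ln(1+r)⌉ = ⌈85.046⌉ = 86 payments; the last is $4.27.
Total paid = 85·$92.00 + $4.27 = $7,824.27.
Total interest = total paid − principal = $7,824.27 − $5,900.00 = $1,924.27.

$1,924.27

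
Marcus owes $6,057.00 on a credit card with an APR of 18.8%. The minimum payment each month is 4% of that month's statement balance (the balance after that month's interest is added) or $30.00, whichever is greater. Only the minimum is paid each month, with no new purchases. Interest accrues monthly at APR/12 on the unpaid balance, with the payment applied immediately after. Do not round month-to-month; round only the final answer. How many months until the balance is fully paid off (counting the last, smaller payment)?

115 months

Monthly rate r = 18.8%/12 = 1.56667% = 0.0156667.
While 4% of the post-interest balance exceeds $30.00, each month B ← (B·(1+r))·(1 − 0.04), i.e. B shrinks by the factor (1+r)·0.96 = 0.97504.
This holds for months 1–84. Entering month 85 the balance is $724.67; 4% of the post-interest balance is now below $30.00, so the flat $30.00 minimum applies from here.
From month 85 a fixed $30.00 at rate r clears $724.67 in 31 more payments. Total: 84 + 31 = 115 months.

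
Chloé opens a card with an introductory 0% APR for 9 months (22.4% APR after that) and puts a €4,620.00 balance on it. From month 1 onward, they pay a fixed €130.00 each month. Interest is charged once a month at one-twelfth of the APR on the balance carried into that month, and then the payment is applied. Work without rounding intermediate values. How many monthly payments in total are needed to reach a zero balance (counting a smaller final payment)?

Promo months 1–9 at r₀ = 0%/12 = 0; months 10+ at r₁ = 22.4%/12 = 0.0186667.
After month 9 (no interest yet): B = €4,620.00 − 9·€130.00 = €3,450.00.
Then at r₁ with €130.00/mo: n₂ = −ln(1 − r₁·B/P)/ln(1+r₁) ≈ 36.98 → 37 more payments.

46 months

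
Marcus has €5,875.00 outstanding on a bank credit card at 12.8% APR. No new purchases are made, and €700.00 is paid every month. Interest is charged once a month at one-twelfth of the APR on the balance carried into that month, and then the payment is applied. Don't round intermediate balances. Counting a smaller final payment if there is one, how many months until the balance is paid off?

9 months

Monthly rate r = 12.8%/12 = 1.06667% = 0.0106667.
Recurrence: B ← B·(1+r) − €700.00.
Month 1: interest €62.67; balance after payment €5,237.67.
Month 2: interest €55.87; balance after payment €4,593.54.
Closed form: n = −ln(1 − rB₀/P)/ln(1+r) = −ln(0.91048)/ln(1.01067) ≈ 8.839, so the balance reaches zero during payment 9.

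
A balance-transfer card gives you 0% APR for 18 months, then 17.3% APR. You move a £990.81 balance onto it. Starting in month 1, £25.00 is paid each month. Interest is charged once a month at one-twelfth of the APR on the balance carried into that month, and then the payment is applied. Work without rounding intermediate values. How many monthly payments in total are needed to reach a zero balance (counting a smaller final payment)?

45 months

Promo months 1–18 at r₀ = 0%/12 = 0; months 19+ at r₁ = 17.3%/12 = 0.0144167.
After month 18 (no interest yet): B = £990.81 − 18·£25.00 = £540.81.
Then at r₁ with £25.00/mo: n₂ = −ln(1 − r₁·B/P)/ln(1+r₁) ≈ 26.11 → 27 more payments.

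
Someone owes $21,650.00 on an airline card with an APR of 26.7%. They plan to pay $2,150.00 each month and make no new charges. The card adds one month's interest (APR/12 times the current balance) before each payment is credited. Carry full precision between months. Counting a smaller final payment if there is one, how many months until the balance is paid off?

Monthly rate r = 26.7%/12 = 2.225% = 0.02225.
Recurrence: B ← B·(1+r) − $2,150.00.
Month 1: interest $481.71; balance after payment $19,981.71.
Month 2: interest $444.59; balance after payment $18,276.31.
Closed form: n = −ln(1 − rB₀/P)/ln(1+r) = −ln(0.77595)/ln(1.02225) ≈ 11.527, so the balance reaches zero during payment 12.

12 payments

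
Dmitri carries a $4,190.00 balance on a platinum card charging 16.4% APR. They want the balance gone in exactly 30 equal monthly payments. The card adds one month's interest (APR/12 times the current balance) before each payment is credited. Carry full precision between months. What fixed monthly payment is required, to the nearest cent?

Monthly rate r = 16.4%/12 = 1.36667% = 0.0136667.
Level-payment amortization: P = B₀·r / (1 − (1+r)^(−n)) = 4190.00·0.0136667 / (1 − 1.01367^(−30)).
Denominator 1 − (1+r)^(−30) = 0.334504632.
P = 57.2633 / 0.334504632 ≈ 171.19.

$171.19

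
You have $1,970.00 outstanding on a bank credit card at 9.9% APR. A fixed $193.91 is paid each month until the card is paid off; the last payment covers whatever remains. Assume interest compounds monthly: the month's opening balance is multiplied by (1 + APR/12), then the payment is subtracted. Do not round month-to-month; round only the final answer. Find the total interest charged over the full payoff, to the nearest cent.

Monthly rate r = 9.9%/12 = 0.825% = 0.00825.
Payoff takes n = ⌈−ln(1 − rB₀/P)/ln(1+r)⌉ = ⌈10.654⌉ = 11 payments; the last is $127.04.
Total paid = 10·$193.91 + $127.04 = $2,066.14.
Total interest = total paid − principal = $2,066.14 − $1,970.00 = $96.14.

$96.14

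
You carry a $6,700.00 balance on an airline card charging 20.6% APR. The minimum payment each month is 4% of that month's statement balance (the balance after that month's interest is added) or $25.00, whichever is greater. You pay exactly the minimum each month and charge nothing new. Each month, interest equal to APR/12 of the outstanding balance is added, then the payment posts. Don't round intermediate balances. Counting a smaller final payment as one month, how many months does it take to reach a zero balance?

Monthly rate r = 20.6%/12 = 1.71667% = 0.0171667.
While 4% of the post-interest balance exceeds $25.00, each month B ← (B·(1+r))·(1 − 0.04), i.e. B shrinks by the factor (1+r)·0.96 = 0.97648.
This holds for months 1–101. Entering month 102 the balance is $605.44; 4% of the post-interest balance is now below $25.00, so the flat $25.00 minimum applies from here.
From month 102 a fixed $25.00 at rate r clears $605.44 in 32 more payments. Total: 101 + 32 = 133 months.

133 months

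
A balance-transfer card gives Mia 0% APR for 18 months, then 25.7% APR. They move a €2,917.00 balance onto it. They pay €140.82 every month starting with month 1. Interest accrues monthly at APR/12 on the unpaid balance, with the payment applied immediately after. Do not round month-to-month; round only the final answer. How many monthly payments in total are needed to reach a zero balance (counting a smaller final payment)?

Promo months 1–18 at r₀ = 0%/12 = 0; months 19+ at r₁ = 25.7%/12 = 0.0214167.
After month 18 (no interest yet): B = €2,917.00 − 18·€140.82 = €382.24.
Then at r₁ with €140.82/mo: n₂ = −ln(1 − r₁·B/P)/ln(1+r₁) ≈ 2.83 → 3 more payments.

21 payments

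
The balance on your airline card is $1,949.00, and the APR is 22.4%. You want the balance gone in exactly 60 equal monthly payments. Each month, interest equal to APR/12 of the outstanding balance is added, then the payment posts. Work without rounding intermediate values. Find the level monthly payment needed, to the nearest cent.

Monthly rate r = 22.4%/12 = 1.86667% = 0.0186667.
Level-payment amortization: P = B₀·r / (1 − (1+r)^(−n)) = 1949.00·0.0186667 / (1 − 1.01867^(−60)).
Denominator 1 − (1+r)^(−60) = 0.670333901.
P = 36.3813 / 0.670333901 ≈ 54.27.

$54.27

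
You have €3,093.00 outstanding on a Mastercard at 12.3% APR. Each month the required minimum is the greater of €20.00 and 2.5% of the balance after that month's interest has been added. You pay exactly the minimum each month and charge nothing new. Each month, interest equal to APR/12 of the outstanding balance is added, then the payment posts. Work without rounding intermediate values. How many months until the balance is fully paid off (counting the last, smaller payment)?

Monthly rate r = 12.3%/12 = 1.025% = 0.01025.
While 2.5% of the post-interest balance exceeds €20.00, each month B ← (B·(1+r))·(1 − 0.025), i.e. B shrinks by the factor (1+r)·0.975 = 0.98499.
This holds for months 1–91. Entering month 92 the balance is €781.31; 2.5% of the post-interest balance is now below €20.00, so the flat €20.00 minimum applies from here.
From month 92 a fixed €20.00 at rate r clears €781.31 in 51 more payments. Total: 91 + 51 = 142 months.

142 months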